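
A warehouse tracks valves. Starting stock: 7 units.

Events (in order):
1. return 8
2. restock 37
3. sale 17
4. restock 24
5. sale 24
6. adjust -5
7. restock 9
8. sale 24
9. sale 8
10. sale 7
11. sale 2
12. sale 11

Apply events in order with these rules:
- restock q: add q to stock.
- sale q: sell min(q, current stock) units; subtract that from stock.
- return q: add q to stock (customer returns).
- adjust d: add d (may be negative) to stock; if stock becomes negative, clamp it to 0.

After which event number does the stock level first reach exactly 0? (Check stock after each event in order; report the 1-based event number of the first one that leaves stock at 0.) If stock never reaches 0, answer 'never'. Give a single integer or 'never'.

Processing events:
Start: stock = 7
  Event 1 (return 8): 7 + 8 = 15
  Event 2 (restock 37): 15 + 37 = 52
  Event 3 (sale 17): sell min(17,52)=17. stock: 52 - 17 = 35. total_sold = 17
  Event 4 (restock 24): 35 + 24 = 59
  Event 5 (sale 24): sell min(24,59)=24. stock: 59 - 24 = 35. total_sold = 41
  Event 6 (adjust -5): 35 + -5 = 30
  Event 7 (restock 9): 30 + 9 = 39
  Event 8 (sale 24): sell min(24,39)=24. stock: 39 - 24 = 15. total_sold = 65
  Event 9 (sale 8): sell min(8,15)=8. stock: 15 - 8 = 7. total_sold = 73
  Event 10 (sale 7): sell min(7,7)=7. stock: 7 - 7 = 0. total_sold = 80
  Event 11 (sale 2): sell min(2,0)=0. stock: 0 - 0 = 0. total_sold = 80
  Event 12 (sale 11): sell min(11,0)=0. stock: 0 - 0 = 0. total_sold = 80
Final: stock = 0, total_sold = 80

First zero at event 10.

Answer: 10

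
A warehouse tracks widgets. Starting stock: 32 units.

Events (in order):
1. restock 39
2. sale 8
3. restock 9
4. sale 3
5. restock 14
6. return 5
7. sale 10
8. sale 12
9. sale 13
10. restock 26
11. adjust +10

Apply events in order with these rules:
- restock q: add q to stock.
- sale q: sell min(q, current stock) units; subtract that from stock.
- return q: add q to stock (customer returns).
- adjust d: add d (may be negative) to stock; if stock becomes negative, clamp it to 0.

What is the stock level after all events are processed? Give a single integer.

Answer: 89

Derivation:
Processing events:
Start: stock = 32
  Event 1 (restock 39): 32 + 39 = 71
  Event 2 (sale 8): sell min(8,71)=8. stock: 71 - 8 = 63. total_sold = 8
  Event 3 (restock 9): 63 + 9 = 72
  Event 4 (sale 3): sell min(3,72)=3. stock: 72 - 3 = 69. total_sold = 11
  Event 5 (restock 14): 69 + 14 = 83
  Event 6 (return 5): 83 + 5 = 88
  Event 7 (sale 10): sell min(10,88)=10. stock: 88 - 10 = 78. total_sold = 21
  Event 8 (sale 12): sell min(12,78)=12. stock: 78 - 12 = 66. total_sold = 33
  Event 9 (sale 13): sell min(13,66)=13. stock: 66 - 13 = 53. total_sold = 46
  Event 10 (restock 26): 53 + 26 = 79
  Event 11 (adjust +10): 79 + 10 = 89
Final: stock = 89, total_sold = 46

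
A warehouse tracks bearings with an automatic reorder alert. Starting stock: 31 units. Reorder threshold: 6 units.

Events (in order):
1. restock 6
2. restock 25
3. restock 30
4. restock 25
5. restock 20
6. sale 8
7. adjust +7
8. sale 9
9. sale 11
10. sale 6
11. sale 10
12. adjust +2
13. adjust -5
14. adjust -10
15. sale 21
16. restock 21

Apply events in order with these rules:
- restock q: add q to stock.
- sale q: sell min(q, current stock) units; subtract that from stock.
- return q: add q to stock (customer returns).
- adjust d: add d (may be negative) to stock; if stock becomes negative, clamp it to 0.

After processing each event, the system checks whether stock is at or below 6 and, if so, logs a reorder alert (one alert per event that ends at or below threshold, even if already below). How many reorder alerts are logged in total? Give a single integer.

Answer: 0

Derivation:
Processing events:
Start: stock = 31
  Event 1 (restock 6): 31 + 6 = 37
  Event 2 (restock 25): 37 + 25 = 62
  Event 3 (restock 30): 62 + 30 = 92
  Event 4 (restock 25): 92 + 25 = 117
  Event 5 (restock 20): 117 + 20 = 137
  Event 6 (sale 8): sell min(8,137)=8. stock: 137 - 8 = 129. total_sold = 8
  Event 7 (adjust +7): 129 + 7 = 136
  Event 8 (sale 9): sell min(9,136)=9. stock: 136 - 9 = 127. total_sold = 17
  Event 9 (sale 11): sell min(11,127)=11. stock: 127 - 11 = 116. total_sold = 28
  Event 10 (sale 6): sell min(6,116)=6. stock: 116 - 6 = 110. total_sold = 34
  Event 11 (sale 10): sell min(10,110)=10. stock: 110 - 10 = 100. total_sold = 44
  Event 12 (adjust +2): 100 + 2 = 102
  Event 13 (adjust -5): 102 + -5 = 97
  Event 14 (adjust -10): 97 + -10 = 87
  Event 15 (sale 21): sell min(21,87)=21. stock: 87 - 21 = 66. total_sold = 65
  Event 16 (restock 21): 66 + 21 = 87
Final: stock = 87, total_sold = 65

Checking against threshold 6:
  After event 1: stock=37 > 6
  After event 2: stock=62 > 6
  After event 3: stock=92 > 6
  After event 4: stock=117 > 6
  After event 5: stock=137 > 6
  After event 6: stock=129 > 6
  After event 7: stock=136 > 6
  After event 8: stock=127 > 6
  After event 9: stock=116 > 6
  After event 10: stock=110 > 6
  After event 11: stock=100 > 6
  After event 12: stock=102 > 6
  After event 13: stock=97 > 6
  After event 14: stock=87 > 6
  After event 15: stock=66 > 6
  After event 16: stock=87 > 6
Alert events: []. Count = 0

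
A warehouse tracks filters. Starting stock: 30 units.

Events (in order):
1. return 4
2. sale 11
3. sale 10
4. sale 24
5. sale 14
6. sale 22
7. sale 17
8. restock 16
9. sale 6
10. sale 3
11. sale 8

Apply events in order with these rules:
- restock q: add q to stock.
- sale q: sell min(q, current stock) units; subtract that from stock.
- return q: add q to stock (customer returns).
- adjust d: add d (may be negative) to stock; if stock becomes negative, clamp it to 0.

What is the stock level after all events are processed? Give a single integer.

Processing events:
Start: stock = 30
  Event 1 (return 4): 30 + 4 = 34
  Event 2 (sale 11): sell min(11,34)=11. stock: 34 - 11 = 23. total_sold = 11
  Event 3 (sale 10): sell min(10,23)=10. stock: 23 - 10 = 13. total_sold = 21
  Event 4 (sale 24): sell min(24,13)=13. stock: 13 - 13 = 0. total_sold = 34
  Event 5 (sale 14): sell min(14,0)=0. stock: 0 - 0 = 0. total_sold = 34
  Event 6 (sale 22): sell min(22,0)=0. stock: 0 - 0 = 0. total_sold = 34
  Event 7 (sale 17): sell min(17,0)=0. stock: 0 - 0 = 0. total_sold = 34
  Event 8 (restock 16): 0 + 16 = 16
  Event 9 (sale 6): sell min(6,16)=6. stock: 16 - 6 = 10. total_sold = 40
  Event 10 (sale 3): sell min(3,10)=3. stock: 10 - 3 = 7. total_sold = 43
  Event 11 (sale 8): sell min(8,7)=7. stock: 7 - 7 = 0. total_sold = 50
Final: stock = 0, total_sold = 50

Answer: 0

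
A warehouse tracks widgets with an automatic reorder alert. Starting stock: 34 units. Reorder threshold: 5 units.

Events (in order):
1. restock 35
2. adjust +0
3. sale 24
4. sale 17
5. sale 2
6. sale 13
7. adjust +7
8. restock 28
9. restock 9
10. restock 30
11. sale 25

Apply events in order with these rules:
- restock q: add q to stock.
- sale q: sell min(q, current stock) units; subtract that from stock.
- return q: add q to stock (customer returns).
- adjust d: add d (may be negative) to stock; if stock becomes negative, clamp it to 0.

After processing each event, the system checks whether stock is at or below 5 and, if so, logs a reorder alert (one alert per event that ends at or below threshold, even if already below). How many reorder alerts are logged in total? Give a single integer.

Processing events:
Start: stock = 34
  Event 1 (restock 35): 34 + 35 = 69
  Event 2 (adjust +0): 69 + 0 = 69
  Event 3 (sale 24): sell min(24,69)=24. stock: 69 - 24 = 45. total_sold = 24
  Event 4 (sale 17): sell min(17,45)=17. stock: 45 - 17 = 28. total_sold = 41
  Event 5 (sale 2): sell min(2,28)=2. stock: 28 - 2 = 26. total_sold = 43
  Event 6 (sale 13): sell min(13,26)=13. stock: 26 - 13 = 13. total_sold = 56
  Event 7 (adjust +7): 13 + 7 = 20
  Event 8 (restock 28): 20 + 28 = 48
  Event 9 (restock 9): 48 + 9 = 57
  Event 10 (restock 30): 57 + 30 = 87
  Event 11 (sale 25): sell min(25,87)=25. stock: 87 - 25 = 62. total_sold = 81
Final: stock = 62, total_sold = 81

Checking against threshold 5:
  After event 1: stock=69 > 5
  After event 2: stock=69 > 5
  After event 3: stock=45 > 5
  After event 4: stock=28 > 5
  After event 5: stock=26 > 5
  After event 6: stock=13 > 5
  After event 7: stock=20 > 5
  After event 8: stock=48 > 5
  After event 9: stock=57 > 5
  After event 10: stock=87 > 5
  After event 11: stock=62 > 5
Alert events: []. Count = 0

Answer: 0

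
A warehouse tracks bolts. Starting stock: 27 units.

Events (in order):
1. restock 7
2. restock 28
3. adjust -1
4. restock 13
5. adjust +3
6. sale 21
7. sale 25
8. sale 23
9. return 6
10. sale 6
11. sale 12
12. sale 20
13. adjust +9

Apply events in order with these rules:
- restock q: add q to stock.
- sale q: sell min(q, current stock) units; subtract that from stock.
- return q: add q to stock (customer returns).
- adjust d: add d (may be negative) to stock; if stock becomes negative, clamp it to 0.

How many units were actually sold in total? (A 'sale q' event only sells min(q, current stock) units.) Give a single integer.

Answer: 83

Derivation:
Processing events:
Start: stock = 27
  Event 1 (restock 7): 27 + 7 = 34
  Event 2 (restock 28): 34 + 28 = 62
  Event 3 (adjust -1): 62 + -1 = 61
  Event 4 (restock 13): 61 + 13 = 74
  Event 5 (adjust +3): 74 + 3 = 77
  Event 6 (sale 21): sell min(21,77)=21. stock: 77 - 21 = 56. total_sold = 21
  Event 7 (sale 25): sell min(25,56)=25. stock: 56 - 25 = 31. total_sold = 46
  Event 8 (sale 23): sell min(23,31)=23. stock: 31 - 23 = 8. total_sold = 69
  Event 9 (return 6): 8 + 6 = 14
  Event 10 (sale 6): sell min(6,14)=6. stock: 14 - 6 = 8. total_sold = 75
  Event 11 (sale 12): sell min(12,8)=8. stock: 8 - 8 = 0. total_sold = 83
  Event 12 (sale 20): sell min(20,0)=0. stock: 0 - 0 = 0. total_sold = 83
  Event 13 (adjust +9): 0 + 9 = 9
Final: stock = 9, total_sold = 83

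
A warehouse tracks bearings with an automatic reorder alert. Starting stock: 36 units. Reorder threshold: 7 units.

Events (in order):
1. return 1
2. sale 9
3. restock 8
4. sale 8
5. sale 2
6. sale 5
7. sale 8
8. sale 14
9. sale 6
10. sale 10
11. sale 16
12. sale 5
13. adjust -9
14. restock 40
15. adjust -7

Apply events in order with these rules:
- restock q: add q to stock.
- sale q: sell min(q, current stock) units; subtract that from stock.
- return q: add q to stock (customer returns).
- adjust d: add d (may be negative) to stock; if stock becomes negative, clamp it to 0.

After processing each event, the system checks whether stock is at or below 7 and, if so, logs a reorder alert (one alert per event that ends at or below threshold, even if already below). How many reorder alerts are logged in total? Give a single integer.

Answer: 6

Derivation:
Processing events:
Start: stock = 36
  Event 1 (return 1): 36 + 1 = 37
  Event 2 (sale 9): sell min(9,37)=9. stock: 37 - 9 = 28. total_sold = 9
  Event 3 (restock 8): 28 + 8 = 36
  Event 4 (sale 8): sell min(8,36)=8. stock: 36 - 8 = 28. total_sold = 17
  Event 5 (sale 2): sell min(2,28)=2. stock: 28 - 2 = 26. total_sold = 19
  Event 6 (sale 5): sell min(5,26)=5. stock: 26 - 5 = 21. total_sold = 24
  Event 7 (sale 8): sell min(8,21)=8. stock: 21 - 8 = 13. total_sold = 32
  Event 8 (sale 14): sell min(14,13)=13. stock: 13 - 13 = 0. total_sold = 45
  Event 9 (sale 6): sell min(6,0)=0. stock: 0 - 0 = 0. total_sold = 45
  Event 10 (sale 10): sell min(10,0)=0. stock: 0 - 0 = 0. total_sold = 45
  Event 11 (sale 16): sell min(16,0)=0. stock: 0 - 0 = 0. total_sold = 45
  Event 12 (sale 5): sell min(5,0)=0. stock: 0 - 0 = 0. total_sold = 45
  Event 13 (adjust -9): 0 + -9 = 0 (clamped to 0)
  Event 14 (restock 40): 0 + 40 = 40
  Event 15 (adjust -7): 40 + -7 = 33
Final: stock = 33, total_sold = 45

Checking against threshold 7:
  After event 1: stock=37 > 7
  After event 2: stock=28 > 7
  After event 3: stock=36 > 7
  After event 4: stock=28 > 7
  After event 5: stock=26 > 7
  After event 6: stock=21 > 7
  After event 7: stock=13 > 7
  After event 8: stock=0 <= 7 -> ALERT
  After event 9: stock=0 <= 7 -> ALERT
  After event 10: stock=0 <= 7 -> ALERT
  After event 11: stock=0 <= 7 -> ALERT
  After event 12: stock=0 <= 7 -> ALERT
  After event 13: stock=0 <= 7 -> ALERT
  After event 14: stock=40 > 7
  After event 15: stock=33 > 7
Alert events: [8, 9, 10, 11, 12, 13]. Count = 6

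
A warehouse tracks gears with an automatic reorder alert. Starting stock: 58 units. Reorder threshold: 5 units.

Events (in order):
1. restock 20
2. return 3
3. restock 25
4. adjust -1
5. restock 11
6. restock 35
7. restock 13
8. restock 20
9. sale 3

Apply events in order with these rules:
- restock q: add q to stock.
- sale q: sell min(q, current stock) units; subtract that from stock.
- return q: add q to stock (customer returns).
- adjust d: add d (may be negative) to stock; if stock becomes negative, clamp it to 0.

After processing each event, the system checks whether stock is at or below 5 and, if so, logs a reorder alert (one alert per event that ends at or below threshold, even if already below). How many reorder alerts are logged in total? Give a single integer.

Answer: 0

Derivation:
Processing events:
Start: stock = 58
  Event 1 (restock 20): 58 + 20 = 78
  Event 2 (return 3): 78 + 3 = 81
  Event 3 (restock 25): 81 + 25 = 106
  Event 4 (adjust -1): 106 + -1 = 105
  Event 5 (restock 11): 105 + 11 = 116
  Event 6 (restock 35): 116 + 35 = 151
  Event 7 (restock 13): 151 + 13 = 164
  Event 8 (restock 20): 164 + 20 = 184
  Event 9 (sale 3): sell min(3,184)=3. stock: 184 - 3 = 181. total_sold = 3
Final: stock = 181, total_sold = 3

Checking against threshold 5:
  After event 1: stock=78 > 5
  After event 2: stock=81 > 5
  After event 3: stock=106 > 5
  After event 4: stock=105 > 5
  After event 5: stock=116 > 5
  After event 6: stock=151 > 5
  After event 7: stock=164 > 5
  After event 8: stock=184 > 5
  After event 9: stock=181 > 5
Alert events: []. Count = 0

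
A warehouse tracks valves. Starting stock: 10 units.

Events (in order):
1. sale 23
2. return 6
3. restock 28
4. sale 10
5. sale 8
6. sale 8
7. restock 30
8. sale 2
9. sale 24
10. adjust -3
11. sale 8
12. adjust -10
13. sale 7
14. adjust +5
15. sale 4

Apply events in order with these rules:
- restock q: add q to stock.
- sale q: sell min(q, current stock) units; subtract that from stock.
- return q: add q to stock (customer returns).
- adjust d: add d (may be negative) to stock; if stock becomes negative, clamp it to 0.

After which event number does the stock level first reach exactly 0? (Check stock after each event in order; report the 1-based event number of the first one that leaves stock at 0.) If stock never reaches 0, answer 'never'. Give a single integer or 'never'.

Answer: 1

Derivation:
Processing events:
Start: stock = 10
  Event 1 (sale 23): sell min(23,10)=10. stock: 10 - 10 = 0. total_sold = 10
  Event 2 (return 6): 0 + 6 = 6
  Event 3 (restock 28): 6 + 28 = 34
  Event 4 (sale 10): sell min(10,34)=10. stock: 34 - 10 = 24. total_sold = 20
  Event 5 (sale 8): sell min(8,24)=8. stock: 24 - 8 = 16. total_sold = 28
  Event 6 (sale 8): sell min(8,16)=8. stock: 16 - 8 = 8. total_sold = 36
  Event 7 (restock 30): 8 + 30 = 38
  Event 8 (sale 2): sell min(2,38)=2. stock: 38 - 2 = 36. total_sold = 38
  Event 9 (sale 24): sell min(24,36)=24. stock: 36 - 24 = 12. total_sold = 62
  Event 10 (adjust -3): 12 + -3 = 9
  Event 11 (sale 8): sell min(8,9)=8. stock: 9 - 8 = 1. total_sold = 70
  Event 12 (adjust -10): 1 + -10 = 0 (clamped to 0)
  Event 13 (sale 7): sell min(7,0)=0. stock: 0 - 0 = 0. total_sold = 70
  Event 14 (adjust +5): 0 + 5 = 5
  Event 15 (sale 4): sell min(4,5)=4. stock: 5 - 4 = 1. total_sold = 74
Final: stock = 1, total_sold = 74

First zero at event 1.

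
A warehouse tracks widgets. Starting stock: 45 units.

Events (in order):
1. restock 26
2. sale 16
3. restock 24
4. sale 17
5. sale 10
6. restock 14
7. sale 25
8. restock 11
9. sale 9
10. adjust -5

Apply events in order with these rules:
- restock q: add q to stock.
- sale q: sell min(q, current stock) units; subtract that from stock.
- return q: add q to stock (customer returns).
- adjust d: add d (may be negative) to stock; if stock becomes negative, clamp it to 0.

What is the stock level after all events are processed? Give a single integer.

Answer: 38

Derivation:
Processing events:
Start: stock = 45
  Event 1 (restock 26): 45 + 26 = 71
  Event 2 (sale 16): sell min(16,71)=16. stock: 71 - 16 = 55. total_sold = 16
  Event 3 (restock 24): 55 + 24 = 79
  Event 4 (sale 17): sell min(17,79)=17. stock: 79 - 17 = 62. total_sold = 33
  Event 5 (sale 10): sell min(10,62)=10. stock: 62 - 10 = 52. total_sold = 43
  Event 6 (restock 14): 52 + 14 = 66
  Event 7 (sale 25): sell min(25,66)=25. stock: 66 - 25 = 41. total_sold = 68
  Event 8 (restock 11): 41 + 11 = 52
  Event 9 (sale 9): sell min(9,52)=9. stock: 52 - 9 = 43. total_sold = 77
  Event 10 (adjust -5): 43 + -5 = 38
Final: stock = 38, total_sold = 77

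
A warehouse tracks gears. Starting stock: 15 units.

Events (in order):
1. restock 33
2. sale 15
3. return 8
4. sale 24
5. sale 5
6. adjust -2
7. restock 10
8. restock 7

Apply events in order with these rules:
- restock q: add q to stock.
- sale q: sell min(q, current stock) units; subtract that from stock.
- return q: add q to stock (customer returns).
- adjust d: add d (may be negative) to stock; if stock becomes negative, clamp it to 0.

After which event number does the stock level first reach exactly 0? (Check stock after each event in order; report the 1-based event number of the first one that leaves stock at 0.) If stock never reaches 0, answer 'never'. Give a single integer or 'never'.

Answer: never

Derivation:
Processing events:
Start: stock = 15
  Event 1 (restock 33): 15 + 33 = 48
  Event 2 (sale 15): sell min(15,48)=15. stock: 48 - 15 = 33. total_sold = 15
  Event 3 (return 8): 33 + 8 = 41
  Event 4 (sale 24): sell min(24,41)=24. stock: 41 - 24 = 17. total_sold = 39
  Event 5 (sale 5): sell min(5,17)=5. stock: 17 - 5 = 12. total_sold = 44
  Event 6 (adjust -2): 12 + -2 = 10
  Event 7 (restock 10): 10 + 10 = 20
  Event 8 (restock 7): 20 + 7 = 27
Final: stock = 27, total_sold = 44

Stock never reaches 0.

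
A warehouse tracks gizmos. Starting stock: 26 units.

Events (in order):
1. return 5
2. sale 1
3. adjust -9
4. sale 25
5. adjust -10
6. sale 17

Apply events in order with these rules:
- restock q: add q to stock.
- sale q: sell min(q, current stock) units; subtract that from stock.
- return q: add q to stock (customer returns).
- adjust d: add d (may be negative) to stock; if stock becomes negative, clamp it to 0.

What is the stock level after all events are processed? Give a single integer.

Answer: 0

Derivation:
Processing events:
Start: stock = 26
  Event 1 (return 5): 26 + 5 = 31
  Event 2 (sale 1): sell min(1,31)=1. stock: 31 - 1 = 30. total_sold = 1
  Event 3 (adjust -9): 30 + -9 = 21
  Event 4 (sale 25): sell min(25,21)=21. stock: 21 - 21 = 0. total_sold = 22
  Event 5 (adjust -10): 0 + -10 = 0 (clamped to 0)
  Event 6 (sale 17): sell min(17,0)=0. stock: 0 - 0 = 0. total_sold = 22
Final: stock = 0, total_sold = 22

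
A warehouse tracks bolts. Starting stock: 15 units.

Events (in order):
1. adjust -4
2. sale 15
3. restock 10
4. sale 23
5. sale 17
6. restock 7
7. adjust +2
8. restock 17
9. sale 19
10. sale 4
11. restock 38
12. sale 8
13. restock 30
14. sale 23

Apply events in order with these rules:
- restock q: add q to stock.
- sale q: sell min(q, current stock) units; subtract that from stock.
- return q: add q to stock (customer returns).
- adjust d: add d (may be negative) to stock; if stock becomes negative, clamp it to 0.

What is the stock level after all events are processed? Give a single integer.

Answer: 40

Derivation:
Processing events:
Start: stock = 15
  Event 1 (adjust -4): 15 + -4 = 11
  Event 2 (sale 15): sell min(15,11)=11. stock: 11 - 11 = 0. total_sold = 11
  Event 3 (restock 10): 0 + 10 = 10
  Event 4 (sale 23): sell min(23,10)=10. stock: 10 - 10 = 0. total_sold = 21
  Event 5 (sale 17): sell min(17,0)=0. stock: 0 - 0 = 0. total_sold = 21
  Event 6 (restock 7): 0 + 7 = 7
  Event 7 (adjust +2): 7 + 2 = 9
  Event 8 (restock 17): 9 + 17 = 26
  Event 9 (sale 19): sell min(19,26)=19. stock: 26 - 19 = 7. total_sold = 40
  Event 10 (sale 4): sell min(4,7)=4. stock: 7 - 4 = 3. total_sold = 44
  Event 11 (restock 38): 3 + 38 = 41
  Event 12 (sale 8): sell min(8,41)=8. stock: 41 - 8 = 33. total_sold = 52
  Event 13 (restock 30): 33 + 30 = 63
  Event 14 (sale 23): sell min(23,63)=23. stock: 63 - 23 = 40. total_sold = 75
Final: stock = 40, total_sold = 75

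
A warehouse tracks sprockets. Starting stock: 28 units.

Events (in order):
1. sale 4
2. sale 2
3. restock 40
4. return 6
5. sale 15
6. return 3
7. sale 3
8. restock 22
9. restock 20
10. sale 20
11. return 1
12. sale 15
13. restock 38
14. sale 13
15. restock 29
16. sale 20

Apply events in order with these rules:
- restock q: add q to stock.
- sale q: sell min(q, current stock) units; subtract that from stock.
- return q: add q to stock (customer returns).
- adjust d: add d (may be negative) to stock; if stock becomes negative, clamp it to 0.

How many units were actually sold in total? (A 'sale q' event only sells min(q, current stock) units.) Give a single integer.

Answer: 92

Derivation:
Processing events:
Start: stock = 28
  Event 1 (sale 4): sell min(4,28)=4. stock: 28 - 4 = 24. total_sold = 4
  Event 2 (sale 2): sell min(2,24)=2. stock: 24 - 2 = 22. total_sold = 6
  Event 3 (restock 40): 22 + 40 = 62
  Event 4 (return 6): 62 + 6 = 68
  Event 5 (sale 15): sell min(15,68)=15. stock: 68 - 15 = 53. total_sold = 21
  Event 6 (return 3): 53 + 3 = 56
  Event 7 (sale 3): sell min(3,56)=3. stock: 56 - 3 = 53. total_sold = 24
  Event 8 (restock 22): 53 + 22 = 75
  Event 9 (restock 20): 75 + 20 = 95
  Event 10 (sale 20): sell min(20,95)=20. stock: 95 - 20 = 75. total_sold = 44
  Event 11 (return 1): 75 + 1 = 76
  Event 12 (sale 15): sell min(15,76)=15. stock: 76 - 15 = 61. total_sold = 59
  Event 13 (restock 38): 61 + 38 = 99
  Event 14 (sale 13): sell min(13,99)=13. stock: 99 - 13 = 86. total_sold = 72
  Event 15 (restock 29): 86 + 29 = 115
  Event 16 (sale 20): sell min(20,115)=20. stock: 115 - 20 = 95. total_sold = 92
Final: stock = 95, total_sold = 92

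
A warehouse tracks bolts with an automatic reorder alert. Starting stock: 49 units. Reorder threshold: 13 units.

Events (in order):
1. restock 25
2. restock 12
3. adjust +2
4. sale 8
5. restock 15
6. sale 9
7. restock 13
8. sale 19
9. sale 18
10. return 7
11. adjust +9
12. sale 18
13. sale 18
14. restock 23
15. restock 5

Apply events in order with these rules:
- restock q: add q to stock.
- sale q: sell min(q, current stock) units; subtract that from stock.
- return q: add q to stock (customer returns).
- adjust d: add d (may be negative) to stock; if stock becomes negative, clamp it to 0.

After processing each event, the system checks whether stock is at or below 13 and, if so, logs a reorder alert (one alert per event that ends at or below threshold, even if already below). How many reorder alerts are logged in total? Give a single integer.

Processing events:
Start: stock = 49
  Event 1 (restock 25): 49 + 25 = 74
  Event 2 (restock 12): 74 + 12 = 86
  Event 3 (adjust +2): 86 + 2 = 88
  Event 4 (sale 8): sell min(8,88)=8. stock: 88 - 8 = 80. total_sold = 8
  Event 5 (restock 15): 80 + 15 = 95
  Event 6 (sale 9): sell min(9,95)=9. stock: 95 - 9 = 86. total_sold = 17
  Event 7 (restock 13): 86 + 13 = 99
  Event 8 (sale 19): sell min(19,99)=19. stock: 99 - 19 = 80. total_sold = 36
  Event 9 (sale 18): sell min(18,80)=18. stock: 80 - 18 = 62. total_sold = 54
  Event 10 (return 7): 62 + 7 = 69
  Event 11 (adjust +9): 69 + 9 = 78
  Event 12 (sale 18): sell min(18,78)=18. stock: 78 - 18 = 60. total_sold = 72
  Event 13 (sale 18): sell min(18,60)=18. stock: 60 - 18 = 42. total_sold = 90
  Event 14 (restock 23): 42 + 23 = 65
  Event 15 (restock 5): 65 + 5 = 70
Final: stock = 70, total_sold = 90

Checking against threshold 13:
  After event 1: stock=74 > 13
  After event 2: stock=86 > 13
  After event 3: stock=88 > 13
  After event 4: stock=80 > 13
  After event 5: stock=95 > 13
  After event 6: stock=86 > 13
  After event 7: stock=99 > 13
  After event 8: stock=80 > 13
  After event 9: stock=62 > 13
  After event 10: stock=69 > 13
  After event 11: stock=78 > 13
  After event 12: stock=60 > 13
  After event 13: stock=42 > 13
  After event 14: stock=65 > 13
  After event 15: stock=70 > 13
Alert events: []. Count = 0

Answer: 0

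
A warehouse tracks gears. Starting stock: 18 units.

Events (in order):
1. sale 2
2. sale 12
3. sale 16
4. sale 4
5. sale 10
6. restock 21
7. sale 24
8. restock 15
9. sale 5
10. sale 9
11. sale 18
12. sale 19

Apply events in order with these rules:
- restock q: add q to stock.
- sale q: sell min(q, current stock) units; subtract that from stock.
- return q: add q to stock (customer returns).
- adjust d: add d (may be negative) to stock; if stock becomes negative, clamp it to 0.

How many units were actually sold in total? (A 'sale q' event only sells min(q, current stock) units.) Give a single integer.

Processing events:
Start: stock = 18
  Event 1 (sale 2): sell min(2,18)=2. stock: 18 - 2 = 16. total_sold = 2
  Event 2 (sale 12): sell min(12,16)=12. stock: 16 - 12 = 4. total_sold = 14
  Event 3 (sale 16): sell min(16,4)=4. stock: 4 - 4 = 0. total_sold = 18
  Event 4 (sale 4): sell min(4,0)=0. stock: 0 - 0 = 0. total_sold = 18
  Event 5 (sale 10): sell min(10,0)=0. stock: 0 - 0 = 0. total_sold = 18
  Event 6 (restock 21): 0 + 21 = 21
  Event 7 (sale 24): sell min(24,21)=21. stock: 21 - 21 = 0. total_sold = 39
  Event 8 (restock 15): 0 + 15 = 15
  Event 9 (sale 5): sell min(5,15)=5. stock: 15 - 5 = 10. total_sold = 44
  Event 10 (sale 9): sell min(9,10)=9. stock: 10 - 9 = 1. total_sold = 53
  Event 11 (sale 18): sell min(18,1)=1. stock: 1 - 1 = 0. total_sold = 54
  Event 12 (sale 19): sell min(19,0)=0. stock: 0 - 0 = 0. total_sold = 54
Final: stock = 0, total_sold = 54

Answer: 54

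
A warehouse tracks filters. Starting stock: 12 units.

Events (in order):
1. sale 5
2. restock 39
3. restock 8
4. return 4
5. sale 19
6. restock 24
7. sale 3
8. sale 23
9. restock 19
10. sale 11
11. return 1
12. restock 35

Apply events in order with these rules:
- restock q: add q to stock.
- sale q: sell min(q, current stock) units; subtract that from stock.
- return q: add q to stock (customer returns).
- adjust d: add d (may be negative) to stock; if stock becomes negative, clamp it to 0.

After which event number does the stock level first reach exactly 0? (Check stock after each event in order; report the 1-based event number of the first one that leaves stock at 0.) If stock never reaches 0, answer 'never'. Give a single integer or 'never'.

Processing events:
Start: stock = 12
  Event 1 (sale 5): sell min(5,12)=5. stock: 12 - 5 = 7. total_sold = 5
  Event 2 (restock 39): 7 + 39 = 46
  Event 3 (restock 8): 46 + 8 = 54
  Event 4 (return 4): 54 + 4 = 58
  Event 5 (sale 19): sell min(19,58)=19. stock: 58 - 19 = 39. total_sold = 24
  Event 6 (restock 24): 39 + 24 = 63
  Event 7 (sale 3): sell min(3,63)=3. stock: 63 - 3 = 60. total_sold = 27
  Event 8 (sale 23): sell min(23,60)=23. stock: 60 - 23 = 37. total_sold = 50
  Event 9 (restock 19): 37 + 19 = 56
  Event 10 (sale 11): sell min(11,56)=11. stock: 56 - 11 = 45. total_sold = 61
  Event 11 (return 1): 45 + 1 = 46
  Event 12 (restock 35): 46 + 35 = 81
Final: stock = 81, total_sold = 61

Stock never reaches 0.

Answer: never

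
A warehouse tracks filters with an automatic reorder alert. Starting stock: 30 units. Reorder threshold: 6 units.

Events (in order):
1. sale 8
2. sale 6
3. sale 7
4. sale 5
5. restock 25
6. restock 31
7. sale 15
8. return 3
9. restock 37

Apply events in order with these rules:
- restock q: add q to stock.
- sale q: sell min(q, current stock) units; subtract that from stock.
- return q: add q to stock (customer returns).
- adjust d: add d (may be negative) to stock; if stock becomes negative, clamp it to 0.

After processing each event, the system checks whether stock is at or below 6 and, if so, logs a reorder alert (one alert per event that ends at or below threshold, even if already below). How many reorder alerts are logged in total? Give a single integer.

Processing events:
Start: stock = 30
  Event 1 (sale 8): sell min(8,30)=8. stock: 30 - 8 = 22. total_sold = 8
  Event 2 (sale 6): sell min(6,22)=6. stock: 22 - 6 = 16. total_sold = 14
  Event 3 (sale 7): sell min(7,16)=7. stock: 16 - 7 = 9. total_sold = 21
  Event 4 (sale 5): sell min(5,9)=5. stock: 9 - 5 = 4. total_sold = 26
  Event 5 (restock 25): 4 + 25 = 29
  Event 6 (restock 31): 29 + 31 = 60
  Event 7 (sale 15): sell min(15,60)=15. stock: 60 - 15 = 45. total_sold = 41
  Event 8 (return 3): 45 + 3 = 48
  Event 9 (restock 37): 48 + 37 = 85
Final: stock = 85, total_sold = 41

Checking against threshold 6:
  After event 1: stock=22 > 6
  After event 2: stock=16 > 6
  After event 3: stock=9 > 6
  After event 4: stock=4 <= 6 -> ALERT
  After event 5: stock=29 > 6
  After event 6: stock=60 > 6
  After event 7: stock=45 > 6
  After event 8: stock=48 > 6
  After event 9: stock=85 > 6
Alert events: [4]. Count = 1

Answer: 1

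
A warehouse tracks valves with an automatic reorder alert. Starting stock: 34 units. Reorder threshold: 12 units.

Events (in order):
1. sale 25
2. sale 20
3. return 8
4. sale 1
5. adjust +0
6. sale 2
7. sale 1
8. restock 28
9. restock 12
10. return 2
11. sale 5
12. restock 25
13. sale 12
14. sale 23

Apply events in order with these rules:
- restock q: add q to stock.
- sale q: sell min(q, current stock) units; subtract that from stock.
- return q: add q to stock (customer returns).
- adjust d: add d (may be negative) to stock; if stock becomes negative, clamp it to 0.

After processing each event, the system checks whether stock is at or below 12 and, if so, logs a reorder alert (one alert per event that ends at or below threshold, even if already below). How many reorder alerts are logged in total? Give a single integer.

Answer: 7

Derivation:
Processing events:
Start: stock = 34
  Event 1 (sale 25): sell min(25,34)=25. stock: 34 - 25 = 9. total_sold = 25
  Event 2 (sale 20): sell min(20,9)=9. stock: 9 - 9 = 0. total_sold = 34
  Event 3 (return 8): 0 + 8 = 8
  Event 4 (sale 1): sell min(1,8)=1. stock: 8 - 1 = 7. total_sold = 35
  Event 5 (adjust +0): 7 + 0 = 7
  Event 6 (sale 2): sell min(2,7)=2. stock: 7 - 2 = 5. total_sold = 37
  Event 7 (sale 1): sell min(1,5)=1. stock: 5 - 1 = 4. total_sold = 38
  Event 8 (restock 28): 4 + 28 = 32
  Event 9 (restock 12): 32 + 12 = 44
  Event 10 (return 2): 44 + 2 = 46
  Event 11 (sale 5): sell min(5,46)=5. stock: 46 - 5 = 41. total_sold = 43
  Event 12 (restock 25): 41 + 25 = 66
  Event 13 (sale 12): sell min(12,66)=12. stock: 66 - 12 = 54. total_sold = 55
  Event 14 (sale 23): sell min(23,54)=23. stock: 54 - 23 = 31. total_sold = 78
Final: stock = 31, total_sold = 78

Checking against threshold 12:
  After event 1: stock=9 <= 12 -> ALERT
  After event 2: stock=0 <= 12 -> ALERT
  After event 3: stock=8 <= 12 -> ALERT
  After event 4: stock=7 <= 12 -> ALERT
  After event 5: stock=7 <= 12 -> ALERT
  After event 6: stock=5 <= 12 -> ALERT
  After event 7: stock=4 <= 12 -> ALERT
  After event 8: stock=32 > 12
  After event 9: stock=44 > 12
  After event 10: stock=46 > 12
  After event 11: stock=41 > 12
  After event 12: stock=66 > 12
  After event 13: stock=54 > 12
  After event 14: stock=31 > 12
Alert events: [1, 2, 3, 4, 5, 6, 7]. Count = 7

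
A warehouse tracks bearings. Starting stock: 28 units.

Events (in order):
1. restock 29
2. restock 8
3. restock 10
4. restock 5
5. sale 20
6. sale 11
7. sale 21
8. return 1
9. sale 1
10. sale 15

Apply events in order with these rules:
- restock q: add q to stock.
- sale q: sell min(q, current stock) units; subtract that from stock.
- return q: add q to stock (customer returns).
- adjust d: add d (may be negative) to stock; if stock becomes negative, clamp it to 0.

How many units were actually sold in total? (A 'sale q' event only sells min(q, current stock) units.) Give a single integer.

Processing events:
Start: stock = 28
  Event 1 (restock 29): 28 + 29 = 57
  Event 2 (restock 8): 57 + 8 = 65
  Event 3 (restock 10): 65 + 10 = 75
  Event 4 (restock 5): 75 + 5 = 80
  Event 5 (sale 20): sell min(20,80)=20. stock: 80 - 20 = 60. total_sold = 20
  Event 6 (sale 11): sell min(11,60)=11. stock: 60 - 11 = 49. total_sold = 31
  Event 7 (sale 21): sell min(21,49)=21. stock: 49 - 21 = 28. total_sold = 52
  Event 8 (return 1): 28 + 1 = 29
  Event 9 (sale 1): sell min(1,29)=1. stock: 29 - 1 = 28. total_sold = 53
  Event 10 (sale 15): sell min(15,28)=15. stock: 28 - 15 = 13. total_sold = 68
Final: stock = 13, total_sold = 68

Answer: 68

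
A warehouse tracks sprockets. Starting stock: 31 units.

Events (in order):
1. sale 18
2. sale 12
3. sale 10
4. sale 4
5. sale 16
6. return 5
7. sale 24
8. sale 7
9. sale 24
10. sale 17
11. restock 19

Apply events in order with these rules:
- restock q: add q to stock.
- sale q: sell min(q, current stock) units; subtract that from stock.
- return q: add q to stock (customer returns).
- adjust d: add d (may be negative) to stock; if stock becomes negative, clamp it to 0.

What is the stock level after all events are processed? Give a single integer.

Answer: 19

Derivation:
Processing events:
Start: stock = 31
  Event 1 (sale 18): sell min(18,31)=18. stock: 31 - 18 = 13. total_sold = 18
  Event 2 (sale 12): sell min(12,13)=12. stock: 13 - 12 = 1. total_sold = 30
  Event 3 (sale 10): sell min(10,1)=1. stock: 1 - 1 = 0. total_sold = 31
  Event 4 (sale 4): sell min(4,0)=0. stock: 0 - 0 = 0. total_sold = 31
  Event 5 (sale 16): sell min(16,0)=0. stock: 0 - 0 = 0. total_sold = 31
  Event 6 (return 5): 0 + 5 = 5
  Event 7 (sale 24): sell min(24,5)=5. stock: 5 - 5 = 0. total_sold = 36
  Event 8 (sale 7): sell min(7,0)=0. stock: 0 - 0 = 0. total_sold = 36
  Event 9 (sale 24): sell min(24,0)=0. stock: 0 - 0 = 0. total_sold = 36
  Event 10 (sale 17): sell min(17,0)=0. stock: 0 - 0 = 0. total_sold = 36
  Event 11 (restock 19): 0 + 19 = 19
Final: stock = 19, total_sold = 36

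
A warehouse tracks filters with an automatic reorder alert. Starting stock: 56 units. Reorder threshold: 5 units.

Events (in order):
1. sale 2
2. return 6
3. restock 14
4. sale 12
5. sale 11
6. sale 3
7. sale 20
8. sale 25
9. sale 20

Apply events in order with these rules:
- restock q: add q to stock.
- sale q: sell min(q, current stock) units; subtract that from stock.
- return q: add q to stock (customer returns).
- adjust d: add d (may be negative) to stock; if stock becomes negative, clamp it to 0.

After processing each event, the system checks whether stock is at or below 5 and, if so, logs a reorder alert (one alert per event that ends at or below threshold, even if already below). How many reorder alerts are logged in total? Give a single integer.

Processing events:
Start: stock = 56
  Event 1 (sale 2): sell min(2,56)=2. stock: 56 - 2 = 54. total_sold = 2
  Event 2 (return 6): 54 + 6 = 60
  Event 3 (restock 14): 60 + 14 = 74
  Event 4 (sale 12): sell min(12,74)=12. stock: 74 - 12 = 62. total_sold = 14
  Event 5 (sale 11): sell min(11,62)=11. stock: 62 - 11 = 51. total_sold = 25
  Event 6 (sale 3): sell min(3,51)=3. stock: 51 - 3 = 48. total_sold = 28
  Event 7 (sale 20): sell min(20,48)=20. stock: 48 - 20 = 28. total_sold = 48
  Event 8 (sale 25): sell min(25,28)=25. stock: 28 - 25 = 3. total_sold = 73
  Event 9 (sale 20): sell min(20,3)=3. stock: 3 - 3 = 0. total_sold = 76
Final: stock = 0, total_sold = 76

Checking against threshold 5:
  After event 1: stock=54 > 5
  After event 2: stock=60 > 5
  After event 3: stock=74 > 5
  After event 4: stock=62 > 5
  After event 5: stock=51 > 5
  After event 6: stock=48 > 5
  After event 7: stock=28 > 5
  After event 8: stock=3 <= 5 -> ALERT
  After event 9: stock=0 <= 5 -> ALERT
Alert events: [8, 9]. Count = 2

Answer: 2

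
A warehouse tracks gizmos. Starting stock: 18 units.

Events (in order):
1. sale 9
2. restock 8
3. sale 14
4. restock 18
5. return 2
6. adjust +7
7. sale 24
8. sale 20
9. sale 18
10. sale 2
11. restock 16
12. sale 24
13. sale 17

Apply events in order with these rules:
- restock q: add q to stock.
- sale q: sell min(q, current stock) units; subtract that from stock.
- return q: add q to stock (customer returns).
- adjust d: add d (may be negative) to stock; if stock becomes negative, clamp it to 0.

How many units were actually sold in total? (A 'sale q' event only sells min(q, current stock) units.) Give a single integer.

Answer: 69

Derivation:
Processing events:
Start: stock = 18
  Event 1 (sale 9): sell min(9,18)=9. stock: 18 - 9 = 9. total_sold = 9
  Event 2 (restock 8): 9 + 8 = 17
  Event 3 (sale 14): sell min(14,17)=14. stock: 17 - 14 = 3. total_sold = 23
  Event 4 (restock 18): 3 + 18 = 21
  Event 5 (return 2): 21 + 2 = 23
  Event 6 (adjust +7): 23 + 7 = 30
  Event 7 (sale 24): sell min(24,30)=24. stock: 30 - 24 = 6. total_sold = 47
  Event 8 (sale 20): sell min(20,6)=6. stock: 6 - 6 = 0. total_sold = 53
  Event 9 (sale 18): sell min(18,0)=0. stock: 0 - 0 = 0. total_sold = 53
  Event 10 (sale 2): sell min(2,0)=0. stock: 0 - 0 = 0. total_sold = 53
  Event 11 (restock 16): 0 + 16 = 16
  Event 12 (sale 24): sell min(24,16)=16. stock: 16 - 16 = 0. total_sold = 69
  Event 13 (sale 17): sell min(17,0)=0. stock: 0 - 0 = 0. total_sold = 69
Final: stock = 0, total_sold = 69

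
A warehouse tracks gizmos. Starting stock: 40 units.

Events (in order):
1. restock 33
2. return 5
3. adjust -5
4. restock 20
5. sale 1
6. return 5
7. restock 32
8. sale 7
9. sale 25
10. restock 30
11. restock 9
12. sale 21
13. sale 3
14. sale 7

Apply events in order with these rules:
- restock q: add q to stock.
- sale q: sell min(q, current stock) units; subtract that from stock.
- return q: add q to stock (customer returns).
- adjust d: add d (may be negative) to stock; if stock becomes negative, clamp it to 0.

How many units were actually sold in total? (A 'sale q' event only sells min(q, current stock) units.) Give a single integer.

Processing events:
Start: stock = 40
  Event 1 (restock 33): 40 + 33 = 73
  Event 2 (return 5): 73 + 5 = 78
  Event 3 (adjust -5): 78 + -5 = 73
  Event 4 (restock 20): 73 + 20 = 93
  Event 5 (sale 1): sell min(1,93)=1. stock: 93 - 1 = 92. total_sold = 1
  Event 6 (return 5): 92 + 5 = 97
  Event 7 (restock 32): 97 + 32 = 129
  Event 8 (sale 7): sell min(7,129)=7. stock: 129 - 7 = 122. total_sold = 8
  Event 9 (sale 25): sell min(25,122)=25. stock: 122 - 25 = 97. total_sold = 33
  Event 10 (restock 30): 97 + 30 = 127
  Event 11 (restock 9): 127 + 9 = 136
  Event 12 (sale 21): sell min(21,136)=21. stock: 136 - 21 = 115. total_sold = 54
  Event 13 (sale 3): sell min(3,115)=3. stock: 115 - 3 = 112. total_sold = 57
  Event 14 (sale 7): sell min(7,112)=7. stock: 112 - 7 = 105. total_sold = 64
Final: stock = 105, total_sold = 64

Answer: 64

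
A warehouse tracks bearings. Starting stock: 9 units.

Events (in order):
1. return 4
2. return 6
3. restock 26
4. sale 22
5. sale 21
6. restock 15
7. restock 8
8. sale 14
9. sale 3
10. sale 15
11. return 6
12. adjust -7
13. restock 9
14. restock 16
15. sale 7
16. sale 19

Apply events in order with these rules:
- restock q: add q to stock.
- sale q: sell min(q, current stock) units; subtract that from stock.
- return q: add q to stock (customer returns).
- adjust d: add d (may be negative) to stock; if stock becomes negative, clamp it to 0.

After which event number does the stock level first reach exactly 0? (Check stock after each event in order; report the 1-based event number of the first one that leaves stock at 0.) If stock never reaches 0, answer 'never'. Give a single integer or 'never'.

Answer: 10

Derivation:
Processing events:
Start: stock = 9
  Event 1 (return 4): 9 + 4 = 13
  Event 2 (return 6): 13 + 6 = 19
  Event 3 (restock 26): 19 + 26 = 45
  Event 4 (sale 22): sell min(22,45)=22. stock: 45 - 22 = 23. total_sold = 22
  Event 5 (sale 21): sell min(21,23)=21. stock: 23 - 21 = 2. total_sold = 43
  Event 6 (restock 15): 2 + 15 = 17
  Event 7 (restock 8): 17 + 8 = 25
  Event 8 (sale 14): sell min(14,25)=14. stock: 25 - 14 = 11. total_sold = 57
  Event 9 (sale 3): sell min(3,11)=3. stock: 11 - 3 = 8. total_sold = 60
  Event 10 (sale 15): sell min(15,8)=8. stock: 8 - 8 = 0. total_sold = 68
  Event 11 (return 6): 0 + 6 = 6
  Event 12 (adjust -7): 6 + -7 = 0 (clamped to 0)
  Event 13 (restock 9): 0 + 9 = 9
  Event 14 (restock 16): 9 + 16 = 25
  Event 15 (sale 7): sell min(7,25)=7. stock: 25 - 7 = 18. total_sold = 75
  Event 16 (sale 19): sell min(19,18)=18. stock: 18 - 18 = 0. total_sold = 93
Final: stock = 0, total_sold = 93

First zero at event 10.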